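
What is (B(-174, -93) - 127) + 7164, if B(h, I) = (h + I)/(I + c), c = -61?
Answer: 1083965/154 ≈ 7038.7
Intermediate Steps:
B(h, I) = (I + h)/(-61 + I) (B(h, I) = (h + I)/(I - 61) = (I + h)/(-61 + I))
(B(-174, -93) - 127) + 7164 = ((-93 - 174)/(-61 - 93) - 127) + 7164 = (-267/(-154) - 127) + 7164 = (-1/154*(-267) - 127) + 7164 = (267/154 - 127) + 7164 = -19291/154 + 7164 = 1083965/154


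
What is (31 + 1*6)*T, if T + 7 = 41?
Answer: 1258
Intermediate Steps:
T = 34 (T = -7 + 41 = 34)
(31 + 1*6)*T = (31 + 1*6)*34 = (31 + 6)*34 = 37*34 = 1258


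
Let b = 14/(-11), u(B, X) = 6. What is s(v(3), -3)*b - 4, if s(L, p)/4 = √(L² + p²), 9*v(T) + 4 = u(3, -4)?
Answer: -4 - 56*√733/99 ≈ -19.315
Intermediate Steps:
v(T) = 2/9 (v(T) = -4/9 + (⅑)*6 = -4/9 + ⅔ = 2/9)
b = -14/11 (b = 14*(-1/11) = -14/11 ≈ -1.2727)
s(L, p) = 4*√(L² + p²)
s(v(3), -3)*b - 4 = (4*√((2/9)² + (-3)²))*(-14/11) - 4 = (4*√(4/81 + 9))*(-14/11) - 4 = (4*√(733/81))*(-14/11) - 4 = (4*(√733/9))*(-14/11) - 4 = (4*√733/9)*(-14/11) - 4 = -56*√733/99 - 4 = -4 - 56*√733/99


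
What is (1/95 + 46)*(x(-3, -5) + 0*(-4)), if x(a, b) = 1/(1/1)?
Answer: 4371/95 ≈ 46.010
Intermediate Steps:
x(a, b) = 1 (x(a, b) = 1/1 = 1)
(1/95 + 46)*(x(-3, -5) + 0*(-4)) = (1/95 + 46)*(1 + 0*(-4)) = (1/95 + 46)*(1 + 0) = (4371/95)*1 = 4371/95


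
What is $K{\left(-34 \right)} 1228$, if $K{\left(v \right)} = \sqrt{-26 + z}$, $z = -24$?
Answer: $6140 i \sqrt{2} \approx 8683.3 i$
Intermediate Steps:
$K{\left(v \right)} = 5 i \sqrt{2}$ ($K{\left(v \right)} = \sqrt{-26 - 24} = \sqrt{-50} = 5 i \sqrt{2}$)
$K{\left(-34 \right)} 1228 = 5 i \sqrt{2} \cdot 1228 = 6140 i \sqrt{2}$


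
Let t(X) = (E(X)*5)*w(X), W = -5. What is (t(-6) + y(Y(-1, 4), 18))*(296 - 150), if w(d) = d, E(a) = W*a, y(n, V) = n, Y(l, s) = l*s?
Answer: -131984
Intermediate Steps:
E(a) = -5*a
t(X) = -25*X**2 (t(X) = (-5*X*5)*X = (-25*X)*X = -25*X**2)
(t(-6) + y(Y(-1, 4), 18))*(296 - 150) = (-25*(-6)**2 - 1*4)*(296 - 150) = (-25*36 - 4)*146 = (-900 - 4)*146 = -904*146 = -131984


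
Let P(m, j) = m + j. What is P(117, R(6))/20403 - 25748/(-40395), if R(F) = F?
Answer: 19640927/30525155 ≈ 0.64343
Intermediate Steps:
P(m, j) = j + m
P(117, R(6))/20403 - 25748/(-40395) = (6 + 117)/20403 - 25748/(-40395) = 123*(1/20403) - 25748*(-1/40395) = 41/6801 + 25748/40395 = 19640927/30525155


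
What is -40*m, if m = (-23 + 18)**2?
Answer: -1000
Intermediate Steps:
m = 25 (m = (-5)**2 = 25)
-40*m = -40*25 = -1000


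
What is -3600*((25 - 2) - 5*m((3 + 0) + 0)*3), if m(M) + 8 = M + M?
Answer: -190800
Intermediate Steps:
m(M) = -8 + 2*M (m(M) = -8 + (M + M) = -8 + 2*M)
-3600*((25 - 2) - 5*m((3 + 0) + 0)*3) = -3600*((25 - 2) - 5*(-8 + 2*((3 + 0) + 0))*3) = -3600*(23 - 5*(-8 + 2*(3 + 0))*3) = -3600*(23 - 5*(-8 + 2*3)*3) = -3600*(23 - 5*(-8 + 6)*3) = -3600*(23 - 5*(-2)*3) = -3600*(23 + 10*3) = -3600*(23 + 30) = -3600*53 = -190800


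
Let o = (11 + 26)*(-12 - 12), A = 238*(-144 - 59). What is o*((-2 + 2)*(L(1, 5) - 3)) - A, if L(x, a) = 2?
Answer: 48314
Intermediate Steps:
A = -48314 (A = 238*(-203) = -48314)
o = -888 (o = 37*(-24) = -888)
o*((-2 + 2)*(L(1, 5) - 3)) - A = -888*(-2 + 2)*(2 - 3) - 1*(-48314) = -0*(-1) + 48314 = -888*0 + 48314 = 0 + 48314 = 48314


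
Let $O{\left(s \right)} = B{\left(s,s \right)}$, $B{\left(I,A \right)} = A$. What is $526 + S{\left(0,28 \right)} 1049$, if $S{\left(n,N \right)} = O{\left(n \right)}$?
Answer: $526$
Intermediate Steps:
$O{\left(s \right)} = s$
$S{\left(n,N \right)} = n$
$526 + S{\left(0,28 \right)} 1049 = 526 + 0 \cdot 1049 = 526 + 0 = 526$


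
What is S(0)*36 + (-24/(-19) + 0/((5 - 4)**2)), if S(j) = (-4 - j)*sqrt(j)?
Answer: 24/19 ≈ 1.2632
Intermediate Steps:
S(j) = sqrt(j)*(-4 - j)
S(0)*36 + (-24/(-19) + 0/((5 - 4)**2)) = (sqrt(0)*(-4 - 1*0))*36 + (-24/(-19) + 0/((5 - 4)**2)) = (0*(-4 + 0))*36 + (-24*(-1/19) + 0/(1**2)) = (0*(-4))*36 + (24/19 + 0/1) = 0*36 + (24/19 + 0*1) = 0 + (24/19 + 0) = 0 + 24/19 = 24/19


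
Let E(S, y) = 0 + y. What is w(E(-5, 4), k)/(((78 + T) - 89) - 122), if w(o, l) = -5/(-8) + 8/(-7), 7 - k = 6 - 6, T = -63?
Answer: 29/10976 ≈ 0.0026421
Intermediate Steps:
E(S, y) = y
k = 7 (k = 7 - (6 - 6) = 7 - 1*0 = 7 + 0 = 7)
w(o, l) = -29/56 (w(o, l) = -5*(-⅛) + 8*(-⅐) = 5/8 - 8/7 = -29/56)
w(E(-5, 4), k)/(((78 + T) - 89) - 122) = -29/56/(((78 - 63) - 89) - 122) = -29/56/((15 - 89) - 122) = -29/56/(-74 - 122) = -29/56/(-196) = -1/196*(-29/56) = 29/10976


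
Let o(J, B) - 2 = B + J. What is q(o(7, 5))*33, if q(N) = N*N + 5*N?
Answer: 8778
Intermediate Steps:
o(J, B) = 2 + B + J (o(J, B) = 2 + (B + J) = 2 + B + J)
q(N) = N² + 5*N
q(o(7, 5))*33 = ((2 + 5 + 7)*(5 + (2 + 5 + 7)))*33 = (14*(5 + 14))*33 = (14*19)*33 = 266*33 = 8778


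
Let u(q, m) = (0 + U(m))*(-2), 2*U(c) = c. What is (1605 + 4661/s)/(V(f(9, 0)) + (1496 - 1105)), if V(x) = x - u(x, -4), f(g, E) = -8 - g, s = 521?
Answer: 420433/96385 ≈ 4.3620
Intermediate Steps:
U(c) = c/2
u(q, m) = -m (u(q, m) = (0 + m/2)*(-2) = (m/2)*(-2) = -m)
V(x) = -4 + x (V(x) = x - (-1)*(-4) = x - 1*4 = x - 4 = -4 + x)
(1605 + 4661/s)/(V(f(9, 0)) + (1496 - 1105)) = (1605 + 4661/521)/((-4 + (-8 - 1*9)) + (1496 - 1105)) = (1605 + 4661*(1/521))/((-4 + (-8 - 9)) + 391) = (1605 + 4661/521)/((-4 - 17) + 391) = 840866/(521*(-21 + 391)) = (840866/521)/370 = (840866/521)*(1/370) = 420433/96385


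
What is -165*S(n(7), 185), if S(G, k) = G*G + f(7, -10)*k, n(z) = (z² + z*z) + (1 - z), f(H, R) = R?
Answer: -1091310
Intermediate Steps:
n(z) = 1 - z + 2*z² (n(z) = (z² + z²) + (1 - z) = 2*z² + (1 - z) = 1 - z + 2*z²)
S(G, k) = G² - 10*k (S(G, k) = G*G - 10*k = G² - 10*k)
-165*S(n(7), 185) = -165*((1 - 1*7 + 2*7²)² - 10*185) = -165*((1 - 7 + 2*49)² - 1850) = -165*((1 - 7 + 98)² - 1850) = -165*(92² - 1850) = -165*(8464 - 1850) = -165*6614 = -1091310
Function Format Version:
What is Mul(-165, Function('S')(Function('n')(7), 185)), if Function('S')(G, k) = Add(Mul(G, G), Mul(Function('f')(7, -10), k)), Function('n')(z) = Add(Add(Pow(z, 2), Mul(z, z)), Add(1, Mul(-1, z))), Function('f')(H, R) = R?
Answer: -1091310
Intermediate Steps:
Function('n')(z) = Add(1, Mul(-1, z), Mul(2, Pow(z, 2))) (Function('n')(z) = Add(Add(Pow(z, 2), Pow(z, 2)), Add(1, Mul(-1, z))) = Add(Mul(2, Pow(z, 2)), Add(1, Mul(-1, z))) = Add(1, Mul(-1, z), Mul(2, Pow(z, 2))))
Function('S')(G, k) = Add(Pow(G, 2), Mul(-10, k)) (Function('S')(G, k) = Add(Mul(G, G), Mul(-10, k)) = Add(Pow(G, 2), Mul(-10, k)))
Mul(-165, Function('S')(Function('n')(7), 185)) = Mul(-165, Add(Pow(Add(1, Mul(-1, 7), Mul(2, Pow(7, 2))), 2), Mul(-10, 185))) = Mul(-165, Add(Pow(Add(1, -7, Mul(2, 49)), 2), -1850)) = Mul(-165, Add(Pow(Add(1, -7, 98), 2), -1850)) = Mul(-165, Add(Pow(92, 2), -1850)) = Mul(-165, Add(8464, -1850)) = Mul(-165, 6614) = -1091310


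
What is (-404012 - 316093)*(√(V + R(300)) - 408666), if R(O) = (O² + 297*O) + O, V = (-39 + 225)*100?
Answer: 294282429930 - 43206300*√55 ≈ 2.9396e+11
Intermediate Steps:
V = 18600 (V = 186*100 = 18600)
R(O) = O² + 298*O
(-404012 - 316093)*(√(V + R(300)) - 408666) = (-404012 - 316093)*(√(18600 + 300*(298 + 300)) - 408666) = -720105*(√(18600 + 300*598) - 408666) = -720105*(√(18600 + 179400) - 408666) = -720105*(√198000 - 408666) = -720105*(60*√55 - 408666) = -720105*(-408666 + 60*√55) = 294282429930 - 43206300*√55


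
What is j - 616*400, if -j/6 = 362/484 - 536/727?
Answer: -21675074425/87967 ≈ -2.4640e+5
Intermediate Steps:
j = -5625/87967 (j = -6*(362/484 - 536/727) = -6*(362*(1/484) - 536*1/727) = -6*(181/242 - 536/727) = -6*1875/175934 = -5625/87967 ≈ -0.063944)
j - 616*400 = -5625/87967 - 616*400 = -5625/87967 - 246400 = -21675074425/87967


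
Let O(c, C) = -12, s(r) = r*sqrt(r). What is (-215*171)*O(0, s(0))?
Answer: 441180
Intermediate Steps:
s(r) = r**(3/2)
(-215*171)*O(0, s(0)) = -215*171*(-12) = -36765*(-12) = 441180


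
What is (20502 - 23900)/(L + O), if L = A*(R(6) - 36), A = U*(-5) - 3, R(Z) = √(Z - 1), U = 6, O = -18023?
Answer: 5720533/28341178 - 56067*√5/141705890 ≈ 0.20096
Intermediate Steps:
R(Z) = √(-1 + Z)
A = -33 (A = 6*(-5) - 3 = -30 - 3 = -33)
L = 1188 - 33*√5 (L = -33*(√(-1 + 6) - 36) = -33*(√5 - 36) = -33*(-36 + √5) = 1188 - 33*√5 ≈ 1114.2)
(20502 - 23900)/(L + O) = (20502 - 23900)/((1188 - 33*√5) - 18023) = -3398/(-16835 - 33*√5)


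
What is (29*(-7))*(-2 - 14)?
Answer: 3248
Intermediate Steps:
(29*(-7))*(-2 - 14) = -203*(-16) = 3248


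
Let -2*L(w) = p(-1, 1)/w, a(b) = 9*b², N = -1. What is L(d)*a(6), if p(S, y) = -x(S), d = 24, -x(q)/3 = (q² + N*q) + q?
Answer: -81/4 ≈ -20.250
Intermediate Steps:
x(q) = -3*q² (x(q) = -3*((q² - q) + q) = -3*q²)
p(S, y) = 3*S² (p(S, y) = -(-3)*S² = 3*S²)
L(w) = -3/(2*w) (L(w) = -3*(-1)²/(2*w) = -3*1/(2*w) = -3/(2*w))
L(d)*a(6) = (-3/2/24)*(9*6²) = (-3/2*1/24)*(9*36) = -1/16*324 = -81/4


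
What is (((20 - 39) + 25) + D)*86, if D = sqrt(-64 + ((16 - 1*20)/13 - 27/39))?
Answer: 516 + 86*I*sqrt(65) ≈ 516.0 + 693.35*I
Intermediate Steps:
D = I*sqrt(65) (D = sqrt(-64 + ((16 - 20)*(1/13) - 27*1/39)) = sqrt(-64 + (-4*1/13 - 9/13)) = sqrt(-64 + (-4/13 - 9/13)) = sqrt(-64 - 1) = sqrt(-65) = I*sqrt(65) ≈ 8.0623*I)
(((20 - 39) + 25) + D)*86 = (((20 - 39) + 25) + I*sqrt(65))*86 = ((-19 + 25) + I*sqrt(65))*86 = (6 + I*sqrt(65))*86 = 516 + 86*I*sqrt(65)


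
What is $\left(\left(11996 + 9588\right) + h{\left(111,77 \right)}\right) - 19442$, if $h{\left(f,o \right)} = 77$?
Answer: $2219$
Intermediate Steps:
$\left(\left(11996 + 9588\right) + h{\left(111,77 \right)}\right) - 19442 = \left(\left(11996 + 9588\right) + 77\right) - 19442 = \left(21584 + 77\right) - 19442 = 21661 - 19442 = 2219$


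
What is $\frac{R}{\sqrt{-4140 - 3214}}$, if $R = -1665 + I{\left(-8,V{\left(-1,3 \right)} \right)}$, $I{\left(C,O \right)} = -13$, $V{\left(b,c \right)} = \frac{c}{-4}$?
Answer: $\frac{839 i \sqrt{7354}}{3677} \approx 19.567 i$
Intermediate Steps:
$V{\left(b,c \right)} = - \frac{c}{4}$ ($V{\left(b,c \right)} = c \left(- \frac{1}{4}\right) = - \frac{c}{4}$)
$R = -1678$ ($R = -1665 - 13 = -1678$)
$\frac{R}{\sqrt{-4140 - 3214}} = - \frac{1678}{\sqrt{-4140 - 3214}} = - \frac{1678}{\sqrt{-7354}} = - \frac{1678}{i \sqrt{7354}} = - 1678 \left(- \frac{i \sqrt{7354}}{7354}\right) = \frac{839 i \sqrt{7354}}{3677}$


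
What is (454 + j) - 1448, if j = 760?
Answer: -234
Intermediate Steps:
(454 + j) - 1448 = (454 + 760) - 1448 = 1214 - 1448 = -234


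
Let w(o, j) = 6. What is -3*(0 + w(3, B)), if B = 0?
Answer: -18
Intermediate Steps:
-3*(0 + w(3, B)) = -3*(0 + 6) = -3*6 = -18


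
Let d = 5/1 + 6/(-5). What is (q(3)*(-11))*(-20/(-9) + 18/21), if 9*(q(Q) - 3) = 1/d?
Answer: -157916/1539 ≈ -102.61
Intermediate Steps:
d = 19/5 (d = 5*1 + 6*(-1/5) = 5 - 6/5 = 19/5 ≈ 3.8000)
q(Q) = 518/171 (q(Q) = 3 + 1/(9*(19/5)) = 3 + (1/9)*(5/19) = 3 + 5/171 = 518/171)
(q(3)*(-11))*(-20/(-9) + 18/21) = ((518/171)*(-11))*(-20/(-9) + 18/21) = -5698*(-20*(-1/9) + 18*(1/21))/171 = -5698*(20/9 + 6/7)/171 = -5698/171*194/63 = -157916/1539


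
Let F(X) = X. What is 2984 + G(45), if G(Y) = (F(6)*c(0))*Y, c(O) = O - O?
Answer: 2984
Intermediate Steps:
c(O) = 0
G(Y) = 0 (G(Y) = (6*0)*Y = 0*Y = 0)
2984 + G(45) = 2984 + 0 = 2984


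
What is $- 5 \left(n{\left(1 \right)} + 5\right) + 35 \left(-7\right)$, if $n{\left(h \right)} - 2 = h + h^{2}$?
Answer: $-290$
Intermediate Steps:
$n{\left(h \right)} = 2 + h + h^{2}$ ($n{\left(h \right)} = 2 + \left(h + h^{2}\right) = 2 + h + h^{2}$)
$- 5 \left(n{\left(1 \right)} + 5\right) + 35 \left(-7\right) = - 5 \left(\left(2 + 1 + 1^{2}\right) + 5\right) + 35 \left(-7\right) = - 5 \left(\left(2 + 1 + 1\right) + 5\right) - 245 = - 5 \left(4 + 5\right) - 245 = \left(-5\right) 9 - 245 = -45 - 245 = -290$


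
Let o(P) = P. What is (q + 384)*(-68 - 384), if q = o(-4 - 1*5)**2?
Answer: -210180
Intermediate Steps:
q = 81 (q = (-4 - 1*5)**2 = (-4 - 5)**2 = (-9)**2 = 81)
(q + 384)*(-68 - 384) = (81 + 384)*(-68 - 384) = 465*(-452) = -210180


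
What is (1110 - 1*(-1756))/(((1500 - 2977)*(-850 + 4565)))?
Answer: -2866/5487055 ≈ -0.00052232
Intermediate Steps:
(1110 - 1*(-1756))/(((1500 - 2977)*(-850 + 4565))) = (1110 + 1756)/((-1477*3715)) = 2866/(-5487055) = 2866*(-1/5487055) = -2866/5487055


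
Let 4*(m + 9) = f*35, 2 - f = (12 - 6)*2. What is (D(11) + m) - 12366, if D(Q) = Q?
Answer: -24903/2 ≈ -12452.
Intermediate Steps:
f = -10 (f = 2 - (12 - 6)*2 = 2 - 6*2 = 2 - 1*12 = 2 - 12 = -10)
m = -193/2 (m = -9 + (-10*35)/4 = -9 + (¼)*(-350) = -9 - 175/2 = -193/2 ≈ -96.500)
(D(11) + m) - 12366 = (11 - 193/2) - 12366 = -171/2 - 12366 = -24903/2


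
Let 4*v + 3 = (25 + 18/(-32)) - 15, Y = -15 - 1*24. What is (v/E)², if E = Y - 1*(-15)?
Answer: 10609/2359296 ≈ 0.0044967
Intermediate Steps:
Y = -39 (Y = -15 - 24 = -39)
v = 103/64 (v = -¾ + ((25 + 18/(-32)) - 15)/4 = -¾ + ((25 + 18*(-1/32)) - 15)/4 = -¾ + ((25 - 9/16) - 15)/4 = -¾ + (391/16 - 15)/4 = -¾ + (¼)*(151/16) = -¾ + 151/64 = 103/64 ≈ 1.6094)
E = -24 (E = -39 - 1*(-15) = -39 + 15 = -24)
(v/E)² = ((103/64)/(-24))² = ((103/64)*(-1/24))² = (-103/1536)² = 10609/2359296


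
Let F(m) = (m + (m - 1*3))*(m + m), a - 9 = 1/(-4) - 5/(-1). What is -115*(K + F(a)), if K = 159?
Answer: -383065/4 ≈ -95766.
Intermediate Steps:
a = 55/4 (a = 9 + (1/(-4) - 5/(-1)) = 9 + (1*(-¼) - 5*(-1)) = 9 + (-¼ + 5) = 9 + 19/4 = 55/4 ≈ 13.750)
F(m) = 2*m*(-3 + 2*m) (F(m) = (m + (m - 3))*(2*m) = (m + (-3 + m))*(2*m) = (-3 + 2*m)*(2*m) = 2*m*(-3 + 2*m))
-115*(K + F(a)) = -115*(159 + 2*(55/4)*(-3 + 2*(55/4))) = -115*(159 + 2*(55/4)*(-3 + 55/2)) = -115*(159 + 2*(55/4)*(49/2)) = -115*(159 + 2695/4) = -115*3331/4 = -383065/4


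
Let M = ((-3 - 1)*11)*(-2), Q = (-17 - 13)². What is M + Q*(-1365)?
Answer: -1228412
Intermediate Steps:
Q = 900 (Q = (-30)² = 900)
M = 88 (M = -4*11*(-2) = -44*(-2) = 88)
M + Q*(-1365) = 88 + 900*(-1365) = 88 - 1228500 = -1228412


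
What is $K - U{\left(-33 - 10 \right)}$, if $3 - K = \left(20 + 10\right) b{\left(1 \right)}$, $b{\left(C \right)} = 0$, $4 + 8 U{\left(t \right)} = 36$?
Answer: $-1$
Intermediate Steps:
$U{\left(t \right)} = 4$ ($U{\left(t \right)} = - \frac{1}{2} + \frac{1}{8} \cdot 36 = - \frac{1}{2} + \frac{9}{2} = 4$)
$K = 3$ ($K = 3 - \left(20 + 10\right) 0 = 3 - 30 \cdot 0 = 3 - 0 = 3 + 0 = 3$)
$K - U{\left(-33 - 10 \right)} = 3 - 4 = -1$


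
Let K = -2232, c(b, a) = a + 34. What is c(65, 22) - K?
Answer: 2288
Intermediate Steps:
c(b, a) = 34 + a
c(65, 22) - K = (34 + 22) - 1*(-2232) = 56 + 2232 = 2288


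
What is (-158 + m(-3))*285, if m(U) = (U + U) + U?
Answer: -47595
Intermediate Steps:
m(U) = 3*U (m(U) = 2*U + U = 3*U)
(-158 + m(-3))*285 = (-158 + 3*(-3))*285 = (-158 - 9)*285 = -167*285 = -47595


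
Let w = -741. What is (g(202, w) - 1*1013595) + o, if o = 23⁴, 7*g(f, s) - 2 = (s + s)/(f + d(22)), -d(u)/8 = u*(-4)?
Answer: -775577923/1057 ≈ -7.3375e+5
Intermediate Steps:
d(u) = 32*u (d(u) = -8*u*(-4) = -(-32)*u = 32*u)
g(f, s) = 2/7 + 2*s/(7*(704 + f)) (g(f, s) = 2/7 + ((s + s)/(f + 32*22))/7 = 2/7 + ((2*s)/(f + 704))/7 = 2/7 + ((2*s)/(704 + f))/7 = 2/7 + (2*s/(704 + f))/7 = 2/7 + 2*s/(7*(704 + f)))
o = 279841
(g(202, w) - 1*1013595) + o = (2*(704 + 202 - 741)/(7*(704 + 202)) - 1*1013595) + 279841 = ((2/7)*165/906 - 1013595) + 279841 = ((2/7)*(1/906)*165 - 1013595) + 279841 = (55/1057 - 1013595) + 279841 = -1071369860/1057 + 279841 = -775577923/1057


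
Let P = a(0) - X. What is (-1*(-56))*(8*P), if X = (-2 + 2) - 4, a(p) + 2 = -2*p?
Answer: 896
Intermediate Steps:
a(p) = -2 - 2*p
X = -4 (X = 0 - 4 = -4)
P = 2 (P = (-2 - 2*0) - 1*(-4) = (-2 + 0) + 4 = -2 + 4 = 2)
(-1*(-56))*(8*P) = (-1*(-56))*(8*2) = 56*16 = 896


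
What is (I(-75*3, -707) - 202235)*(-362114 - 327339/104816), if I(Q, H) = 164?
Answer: 7669739861779773/104816 ≈ 7.3173e+10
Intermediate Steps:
(I(-75*3, -707) - 202235)*(-362114 - 327339/104816) = (164 - 202235)*(-362114 - 327339/104816) = -202071*(-362114 - 327339*1/104816) = -202071*(-362114 - 327339/104816) = -202071*(-37955668363/104816) = 7669739861779773/104816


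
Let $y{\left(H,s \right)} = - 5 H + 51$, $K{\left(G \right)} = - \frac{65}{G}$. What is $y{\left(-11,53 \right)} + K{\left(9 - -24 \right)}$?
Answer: $\frac{3433}{33} \approx 104.03$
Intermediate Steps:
$y{\left(H,s \right)} = 51 - 5 H$
$y{\left(-11,53 \right)} + K{\left(9 - -24 \right)} = \left(51 - -55\right) - \frac{65}{9 - -24} = \left(51 + 55\right) - \frac{65}{9 + 24} = 106 - \frac{65}{33} = \frac{3433}{33}$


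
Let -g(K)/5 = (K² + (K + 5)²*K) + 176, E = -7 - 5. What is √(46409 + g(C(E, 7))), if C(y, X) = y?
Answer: √47749 ≈ 218.52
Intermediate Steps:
E = -12
g(K) = -880 - 5*K² - 5*K*(5 + K)² (g(K) = -5*((K² + (K + 5)²*K) + 176) = -5*((K² + (5 + K)²*K) + 176) = -5*((K² + K*(5 + K)²) + 176) = -5*(176 + K² + K*(5 + K)²) = -880 - 5*K² - 5*K*(5 + K)²)
√(46409 + g(C(E, 7))) = √(46409 + (-880 - 5*(-12)² - 5*(-12)*(5 - 12)²)) = √(46409 + (-880 - 5*144 - 5*(-12)*(-7)²)) = √(46409 + (-880 - 720 - 5*(-12)*49)) = √(46409 + (-880 - 720 + 2940)) = √(46409 + 1340) = √47749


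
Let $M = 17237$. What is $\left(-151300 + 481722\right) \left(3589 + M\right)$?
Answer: $6881368572$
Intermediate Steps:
$\left(-151300 + 481722\right) \left(3589 + M\right) = \left(-151300 + 481722\right) \left(3589 + 17237\right) = 330422 \cdot 20826 = 6881368572$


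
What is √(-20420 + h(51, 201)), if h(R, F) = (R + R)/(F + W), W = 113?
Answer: I*√503324573/157 ≈ 142.9*I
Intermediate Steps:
h(R, F) = 2*R/(113 + F) (h(R, F) = (R + R)/(F + 113) = (2*R)/(113 + F) = 2*R/(113 + F))
√(-20420 + h(51, 201)) = √(-20420 + 2*51/(113 + 201)) = √(-20420 + 2*51/314) = √(-20420 + 2*51*(1/314)) = √(-20420 + 51/157) = √(-3205889/157) = I*√503324573/157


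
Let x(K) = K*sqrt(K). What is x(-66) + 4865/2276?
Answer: 4865/2276 - 66*I*sqrt(66) ≈ 2.1375 - 536.19*I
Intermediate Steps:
x(K) = K**(3/2)
x(-66) + 4865/2276 = (-66)**(3/2) + 4865/2276 = -66*I*sqrt(66) + 4865*(1/2276) = -66*I*sqrt(66) + 4865/2276 = 4865/2276 - 66*I*sqrt(66)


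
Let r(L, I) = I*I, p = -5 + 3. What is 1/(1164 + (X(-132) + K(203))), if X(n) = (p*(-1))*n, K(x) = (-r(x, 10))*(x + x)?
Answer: -1/39700 ≈ -2.5189e-5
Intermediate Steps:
p = -2
r(L, I) = I²
K(x) = -200*x (K(x) = (-1*10²)*(x + x) = (-1*100)*(2*x) = -200*x)
X(n) = 2*n (X(n) = (-2*(-1))*n = 2*n)
1/(1164 + (X(-132) + K(203))) = 1/(1164 + (2*(-132) - 200*203)) = 1/(1164 + (-264 - 40600)) = 1/(1164 - 40864) = 1/(-39700) = -1/39700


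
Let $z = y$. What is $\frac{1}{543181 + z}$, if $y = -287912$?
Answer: $\frac{1}{255269} \approx 3.9174 \cdot 10^{-6}$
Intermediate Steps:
$z = -287912$
$\frac{1}{543181 + z} = \frac{1}{543181 - 287912} = \frac{1}{255269}$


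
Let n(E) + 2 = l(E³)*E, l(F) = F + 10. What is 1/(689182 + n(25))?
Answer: 1/1080055 ≈ 9.2588e-7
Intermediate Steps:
l(F) = 10 + F
n(E) = -2 + E*(10 + E³) (n(E) = -2 + (10 + E³)*E = -2 + E*(10 + E³))
1/(689182 + n(25)) = 1/(689182 + (-2 + 25*(10 + 25³))) = 1/(689182 + (-2 + 25*(10 + 15625))) = 1/(689182 + (-2 + 25*15635)) = 1/(689182 + (-2 + 390875)) = 1/(689182 + 390873) = 1/1080055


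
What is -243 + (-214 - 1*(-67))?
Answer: -390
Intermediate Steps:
-243 + (-214 - 1*(-67)) = -243 + (-214 + 67) = -243 - 147 = -390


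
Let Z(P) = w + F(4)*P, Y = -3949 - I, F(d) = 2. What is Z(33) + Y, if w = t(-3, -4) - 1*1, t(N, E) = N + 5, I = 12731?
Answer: -16613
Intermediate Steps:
t(N, E) = 5 + N
w = 1 (w = (5 - 3) - 1*1 = 2 - 1 = 1)
Y = -16680 (Y = -3949 - 1*12731 = -3949 - 12731 = -16680)
Z(P) = 1 + 2*P
Z(33) + Y = (1 + 2*33) - 16680 = (1 + 66) - 16680 = 67 - 16680 = -16613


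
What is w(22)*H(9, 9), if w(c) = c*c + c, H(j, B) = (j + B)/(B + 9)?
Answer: 506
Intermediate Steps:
H(j, B) = (B + j)/(9 + B)
w(c) = c + c**2 (w(c) = c**2 + c = c + c**2)
w(22)*H(9, 9) = (22*(1 + 22))*((9 + 9)/(9 + 9)) = (22*23)*(18/18) = 506*((1/18)*18) = 506*1 = 506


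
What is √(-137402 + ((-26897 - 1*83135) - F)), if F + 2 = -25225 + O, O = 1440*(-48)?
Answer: I*√153087 ≈ 391.26*I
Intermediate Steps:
O = -69120
F = -94347 (F = -2 + (-25225 - 69120) = -2 - 94345 = -94347)
√(-137402 + ((-26897 - 1*83135) - F)) = √(-137402 + ((-26897 - 1*83135) - 1*(-94347))) = √(-137402 + ((-26897 - 83135) + 94347)) = √(-137402 + (-110032 + 94347)) = √(-137402 - 15685) = √(-153087) = I*√153087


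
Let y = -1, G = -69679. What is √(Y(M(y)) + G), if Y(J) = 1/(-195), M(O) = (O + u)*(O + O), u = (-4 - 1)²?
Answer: 7*I*√54072330/195 ≈ 263.97*I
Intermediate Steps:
u = 25 (u = (-5)² = 25)
M(O) = 2*O*(25 + O) (M(O) = (O + 25)*(O + O) = (25 + O)*(2*O) = 2*O*(25 + O))
Y(J) = -1/195
√(Y(M(y)) + G) = √(-1/195 - 69679) = √(-13587406/195) = 7*I*√54072330/195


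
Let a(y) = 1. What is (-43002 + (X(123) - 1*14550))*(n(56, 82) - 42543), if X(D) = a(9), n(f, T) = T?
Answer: 2443673011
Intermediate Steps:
X(D) = 1
(-43002 + (X(123) - 1*14550))*(n(56, 82) - 42543) = (-43002 + (1 - 1*14550))*(82 - 42543) = (-43002 + (1 - 14550))*(-42461) = (-43002 - 14549)*(-42461) = -57551*(-42461) = 2443673011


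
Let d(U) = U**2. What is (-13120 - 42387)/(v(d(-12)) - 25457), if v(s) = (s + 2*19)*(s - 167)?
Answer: 55507/29643 ≈ 1.8725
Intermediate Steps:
v(s) = (-167 + s)*(38 + s) (v(s) = (s + 38)*(-167 + s) = (38 + s)*(-167 + s) = (-167 + s)*(38 + s))
(-13120 - 42387)/(v(d(-12)) - 25457) = (-13120 - 42387)/((-6346 + ((-12)**2)**2 - 129*(-12)**2) - 25457) = -55507/((-6346 + 144**2 - 129*144) - 25457) = -55507/((-6346 + 20736 - 18576) - 25457) = -55507/(-4186 - 25457) = -55507/(-29643) = -55507*(-1/29643) = 55507/29643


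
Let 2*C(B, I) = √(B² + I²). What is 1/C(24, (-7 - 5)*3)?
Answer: √13/78 ≈ 0.046225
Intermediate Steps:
C(B, I) = √(B² + I²)/2
1/C(24, (-7 - 5)*3) = 1/(√(24² + ((-7 - 5)*3)²)/2) = 1/(√(576 + (-12*3)²)/2) = 1/(√(576 + (-36)²)/2) = 1/(√(576 + 1296)/2) = 1/(√1872/2) = 1/((12*√13)/2) = 1/(6*√13) = √13/78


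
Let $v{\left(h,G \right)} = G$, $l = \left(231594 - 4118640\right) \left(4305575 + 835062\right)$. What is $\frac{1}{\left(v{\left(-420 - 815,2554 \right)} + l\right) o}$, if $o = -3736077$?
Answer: $\frac{1}{74653888932475930596} \approx 1.3395 \cdot 10^{-20}$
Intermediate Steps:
$l = -19981892488302$ ($l = \left(-3887046\right) 5140637 = -19981892488302$)
$\frac{1}{\left(v{\left(-420 - 815,2554 \right)} + l\right) o} = \frac{1}{\left(2554 - 19981892488302\right) \left(-3736077\right)} = \frac{1}{-19981892485748} \left(- \frac{1}{3736077}\right) = \left(- \frac{1}{19981892485748}\right) \left(- \frac{1}{3736077}\right) = \frac{1}{74653888932475930596}$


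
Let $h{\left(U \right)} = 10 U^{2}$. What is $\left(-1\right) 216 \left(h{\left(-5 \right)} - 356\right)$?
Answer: $22896$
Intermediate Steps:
$\left(-1\right) 216 \left(h{\left(-5 \right)} - 356\right) = \left(-1\right) 216 \left(10 \left(-5\right)^{2} - 356\right) = - 216 \left(10 \cdot 25 - 356\right) = - 216 \left(250 - 356\right) = \left(-216\right) \left(-106\right) = 22896$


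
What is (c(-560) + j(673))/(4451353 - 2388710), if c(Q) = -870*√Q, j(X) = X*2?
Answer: 1346/2062643 - 3480*I*√35/2062643 ≈ 0.00065256 - 0.0099813*I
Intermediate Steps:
j(X) = 2*X
(c(-560) + j(673))/(4451353 - 2388710) = (-3480*I*√35 + 2*673)/(4451353 - 2388710) = (-3480*I*√35 + 1346)/2062643 = (-3480*I*√35 + 1346)*(1/2062643) = (1346 - 3480*I*√35)*(1/2062643) = 1346/2062643 - 3480*I*√35/2062643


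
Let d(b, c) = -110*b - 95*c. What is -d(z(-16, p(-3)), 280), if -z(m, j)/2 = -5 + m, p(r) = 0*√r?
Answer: 31220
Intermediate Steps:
p(r) = 0
z(m, j) = 10 - 2*m (z(m, j) = -2*(-5 + m) = 10 - 2*m)
-d(z(-16, p(-3)), 280) = -(-110*(10 - 2*(-16)) - 95*280) = -(-110*(10 + 32) - 26600) = -(-110*42 - 26600) = -(-4620 - 26600) = -1*(-31220) = 31220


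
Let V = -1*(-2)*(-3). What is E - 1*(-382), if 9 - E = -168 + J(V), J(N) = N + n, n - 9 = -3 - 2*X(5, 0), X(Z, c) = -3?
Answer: 553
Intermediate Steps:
V = -6 (V = 2*(-3) = -6)
n = 12 (n = 9 + (-3 - 2*(-3)) = 9 + (-3 + 6) = 9 + 3 = 12)
J(N) = 12 + N (J(N) = N + 12 = 12 + N)
E = 171 (E = 9 - (-168 + (12 - 6)) = 9 - (-168 + 6) = 9 - 1*(-162) = 9 + 162 = 171)
E - 1*(-382) = 171 - 1*(-382) = 171 + 382 = 553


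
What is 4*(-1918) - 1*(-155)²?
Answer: -31697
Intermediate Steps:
4*(-1918) - 1*(-155)² = -7672 - 1*24025 = -7672 - 24025 = -31697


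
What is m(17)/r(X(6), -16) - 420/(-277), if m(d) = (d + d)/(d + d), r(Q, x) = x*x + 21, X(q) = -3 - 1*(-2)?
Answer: 421/277 ≈ 1.5199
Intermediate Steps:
X(q) = -1 (X(q) = -3 + 2 = -1)
r(Q, x) = 21 + x² (r(Q, x) = x² + 21 = 21 + x²)
m(d) = 1 (m(d) = (2*d)/((2*d)) = (2*d)*(1/(2*d)) = 1)
m(17)/r(X(6), -16) - 420/(-277) = 1/(21 + (-16)²) - 420/(-277) = 1/(21 + 256) - 420*(-1/277) = 1/277 + 420/277 = 421/277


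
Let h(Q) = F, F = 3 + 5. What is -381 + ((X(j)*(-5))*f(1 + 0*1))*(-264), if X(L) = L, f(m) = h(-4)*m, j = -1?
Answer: -10941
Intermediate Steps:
F = 8
h(Q) = 8
f(m) = 8*m
-381 + ((X(j)*(-5))*f(1 + 0*1))*(-264) = -381 + ((-1*(-5))*(8*(1 + 0*1)))*(-264) = -381 + (5*(8*(1 + 0)))*(-264) = -381 + (5*(8*1))*(-264) = -381 + (5*8)*(-264) = -381 + 40*(-264) = -381 - 10560 = -10941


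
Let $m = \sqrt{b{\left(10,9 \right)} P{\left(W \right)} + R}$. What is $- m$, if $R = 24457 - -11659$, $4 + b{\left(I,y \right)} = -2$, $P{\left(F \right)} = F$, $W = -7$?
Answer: $- \sqrt{36158} \approx -190.15$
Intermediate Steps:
$b{\left(I,y \right)} = -6$ ($b{\left(I,y \right)} = -4 - 2 = -6$)
$R = 36116$ ($R = 24457 + 11659 = 36116$)
$m = \sqrt{36158}$ ($m = \sqrt{\left(-6\right) \left(-7\right) + 36116} = \sqrt{42 + 36116} = \sqrt{36158} \approx 190.15$)
$- m = - \sqrt{36158}$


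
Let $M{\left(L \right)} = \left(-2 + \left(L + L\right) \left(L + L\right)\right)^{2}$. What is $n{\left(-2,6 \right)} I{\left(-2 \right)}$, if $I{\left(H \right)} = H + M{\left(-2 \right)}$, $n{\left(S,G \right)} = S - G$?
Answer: $-1552$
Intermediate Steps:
$M{\left(L \right)} = \left(-2 + 4 L^{2}\right)^{2}$ ($M{\left(L \right)} = \left(-2 + 2 L 2 L\right)^{2} = \left(-2 + 4 L^{2}\right)^{2}$)
$I{\left(H \right)} = 196 + H$ ($I{\left(H \right)} = H + 4 \left(-1 + 2 \left(-2\right)^{2}\right)^{2} = H + 4 \left(-1 + 2 \cdot 4\right)^{2} = H + 4 \left(-1 + 8\right)^{2} = H + 4 \cdot 7^{2} = H + 4 \cdot 49 = H + 196 = 196 + H$)
$n{\left(-2,6 \right)} I{\left(-2 \right)} = \left(-2 - 6\right) \left(196 - 2\right) = \left(-2 - 6\right) 194 = \left(-8\right) 194 = -1552$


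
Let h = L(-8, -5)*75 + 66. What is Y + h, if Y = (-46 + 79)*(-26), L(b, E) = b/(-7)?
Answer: -4944/7 ≈ -706.29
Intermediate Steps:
L(b, E) = -b/7 (L(b, E) = b*(-1/7) = -b/7)
h = 1062/7 (h = -1/7*(-8)*75 + 66 = (8/7)*75 + 66 = 600/7 + 66 = 1062/7 ≈ 151.71)
Y = -858 (Y = 33*(-26) = -858)
Y + h = -858 + 1062/7 = -4944/7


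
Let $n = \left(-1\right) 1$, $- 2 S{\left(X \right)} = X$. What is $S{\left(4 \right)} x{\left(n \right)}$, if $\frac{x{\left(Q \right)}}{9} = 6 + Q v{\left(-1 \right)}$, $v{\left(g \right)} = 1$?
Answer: $-90$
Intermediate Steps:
$S{\left(X \right)} = - \frac{X}{2}$
$n = -1$
$x{\left(Q \right)} = 54 + 9 Q$ ($x{\left(Q \right)} = 9 \left(6 + Q 1\right) = 9 \left(6 + Q\right) = 54 + 9 Q$)
$S{\left(4 \right)} x{\left(n \right)} = \left(- \frac{1}{2}\right) 4 \left(54 + 9 \left(-1\right)\right) = - 2 \left(54 - 9\right) = \left(-2\right) 45 = -90$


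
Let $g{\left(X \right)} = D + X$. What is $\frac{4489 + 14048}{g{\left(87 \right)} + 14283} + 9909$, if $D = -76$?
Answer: $\frac{141657783}{14294} \approx 9910.3$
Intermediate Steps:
$g{\left(X \right)} = -76 + X$
$\frac{4489 + 14048}{g{\left(87 \right)} + 14283} + 9909 = \frac{4489 + 14048}{\left(-76 + 87\right) + 14283} + 9909 = \frac{18537}{11 + 14283} + 9909 = \frac{18537}{14294} + 9909 = \frac{141657783}{14294}$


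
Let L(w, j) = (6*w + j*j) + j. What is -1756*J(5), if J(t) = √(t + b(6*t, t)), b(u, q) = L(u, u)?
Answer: -1756*√1115 ≈ -58636.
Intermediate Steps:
L(w, j) = j + j² + 6*w (L(w, j) = (6*w + j²) + j = (j² + 6*w) + j = j + j² + 6*w)
b(u, q) = u² + 7*u (b(u, q) = u + u² + 6*u = u² + 7*u)
J(t) = √(t + 6*t*(7 + 6*t)) (J(t) = √(t + (6*t)*(7 + 6*t)) = √(t + 6*t*(7 + 6*t)))
-1756*J(5) = -1756*√5*√(43 + 36*5) = -1756*√5*√(43 + 180) = -1756*√1115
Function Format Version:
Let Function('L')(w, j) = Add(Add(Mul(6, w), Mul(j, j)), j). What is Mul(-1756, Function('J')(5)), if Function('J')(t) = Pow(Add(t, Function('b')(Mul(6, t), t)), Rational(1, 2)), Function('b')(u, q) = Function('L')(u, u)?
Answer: Mul(-1756, Pow(1115, Rational(1, 2))) ≈ -58636.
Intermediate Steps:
Function('L')(w, j) = Add(j, Pow(j, 2), Mul(6, w)) (Function('L')(w, j) = Add(Add(Mul(6, w), Pow(j, 2)), j) = Add(Add(Pow(j, 2), Mul(6, w)), j) = Add(j, Pow(j, 2), Mul(6, w)))
Function('b')(u, q) = Add(Pow(u, 2), Mul(7, u)) (Function('b')(u, q) = Add(u, Pow(u, 2), Mul(6, u)) = Add(Pow(u, 2), Mul(7, u)))
Function('J')(t) = Pow(Add(t, Mul(6, t, Add(7, Mul(6, t)))), Rational(1, 2)) (Function('J')(t) = Pow(Add(t, Mul(Mul(6, t), Add(7, Mul(6, t)))), Rational(1, 2)) = Pow(Add(t, Mul(6, t, Add(7, Mul(6, t)))), Rational(1, 2)))
Mul(-1756, Function('J')(5)) = Mul(-1756, Pow(Mul(5, Add(43, Mul(36, 5))), Rational(1, 2))) = Mul(-1756, Pow(Mul(5, Add(43, 180)), Rational(1, 2))) = Mul(-1756, Pow(Mul(5, 223), Rational(1, 2))) = Mul(-1756, Pow(1115, Rational(1, 2)))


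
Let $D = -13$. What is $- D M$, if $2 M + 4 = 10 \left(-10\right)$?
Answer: $-676$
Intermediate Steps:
$M = -52$ ($M = -2 + \frac{10 \left(-10\right)}{2} = -2 + \frac{1}{2} \left(-100\right) = -2 - 50 = -52$)
$- D M = - \left(-13\right) \left(-52\right) = \left(-1\right) 676 = -676$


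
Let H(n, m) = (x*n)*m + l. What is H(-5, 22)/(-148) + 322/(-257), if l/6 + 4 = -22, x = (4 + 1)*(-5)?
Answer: -357157/19018 ≈ -18.780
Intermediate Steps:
x = -25 (x = 5*(-5) = -25)
l = -156 (l = -24 + 6*(-22) = -24 - 132 = -156)
H(n, m) = -156 - 25*m*n (H(n, m) = (-25*n)*m - 156 = -25*m*n - 156 = -156 - 25*m*n)
H(-5, 22)/(-148) + 322/(-257) = (-156 - 25*22*(-5))/(-148) + 322/(-257) = (-156 + 2750)*(-1/148) + 322*(-1/257) = 2594*(-1/148) - 322/257 = -1297/74 - 322/257 = -357157/19018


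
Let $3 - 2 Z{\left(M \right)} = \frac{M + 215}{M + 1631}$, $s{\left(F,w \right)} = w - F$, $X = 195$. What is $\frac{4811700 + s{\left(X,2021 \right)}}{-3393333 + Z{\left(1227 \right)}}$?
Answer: $- \frac{3439264327}{2424535537} \approx -1.4185$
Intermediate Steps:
$Z{\left(M \right)} = \frac{3}{2} - \frac{215 + M}{2 \left(1631 + M\right)}$ ($Z{\left(M \right)} = \frac{3}{2} - \frac{\left(M + 215\right) \frac{1}{M + 1631}}{2} = \frac{3}{2} - \frac{\left(215 + M\right) \frac{1}{1631 + M}}{2} = \frac{3}{2} - \frac{\frac{1}{1631 + M} \left(215 + M\right)}{2} = \frac{3}{2} - \frac{215 + M}{2 \left(1631 + M\right)}$)
$\frac{4811700 + s{\left(X,2021 \right)}}{-3393333 + Z{\left(1227 \right)}} = \frac{4811700 + \left(2021 - 195\right)}{-3393333 + \frac{2339 + 1227}{1631 + 1227}} = \frac{4811700 + \left(2021 - 195\right)}{-3393333 + \frac{1}{2858} \cdot 3566} = \frac{4811700 + 1826}{-3393333 + \frac{1}{2858} \cdot 3566} = \frac{4813526}{-3393333 + \frac{1783}{1429}} = \frac{4813526}{- \frac{4849071074}{1429}} = 4813526 \left(- \frac{1429}{4849071074}\right) = - \frac{3439264327}{2424535537}$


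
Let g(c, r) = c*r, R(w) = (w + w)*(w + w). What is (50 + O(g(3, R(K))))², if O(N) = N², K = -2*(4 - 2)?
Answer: 1362643396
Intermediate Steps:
K = -4 (K = -2*2 = -4)
R(w) = 4*w² (R(w) = (2*w)*(2*w) = 4*w²)
(50 + O(g(3, R(K))))² = (50 + (3*(4*(-4)²))²)² = (50 + (3*(4*16))²)² = (50 + (3*64)²)² = (50 + 192²)² = (50 + 36864)² = 36914² = 1362643396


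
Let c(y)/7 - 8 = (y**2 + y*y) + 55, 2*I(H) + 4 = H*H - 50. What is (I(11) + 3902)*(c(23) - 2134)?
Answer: 44967023/2 ≈ 2.2484e+7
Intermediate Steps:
I(H) = -27 + H**2/2 (I(H) = -2 + (H*H - 50)/2 = -2 + (H**2 - 50)/2 = -2 + (-50 + H**2)/2 = -2 + (-25 + H**2/2) = -27 + H**2/2)
c(y) = 441 + 14*y**2 (c(y) = 56 + 7*((y**2 + y*y) + 55) = 56 + 7*((y**2 + y**2) + 55) = 56 + 7*(2*y**2 + 55) = 56 + 7*(55 + 2*y**2) = 56 + (385 + 14*y**2) = 441 + 14*y**2)
(I(11) + 3902)*(c(23) - 2134) = ((-27 + (1/2)*11**2) + 3902)*((441 + 14*23**2) - 2134) = ((-27 + (1/2)*121) + 3902)*((441 + 14*529) - 2134) = ((-27 + 121/2) + 3902)*((441 + 7406) - 2134) = (67/2 + 3902)*(7847 - 2134) = (7871/2)*5713 = 44967023/2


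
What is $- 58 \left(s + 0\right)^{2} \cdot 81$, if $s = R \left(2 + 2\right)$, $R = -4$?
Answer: $-1202688$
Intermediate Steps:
$s = -16$ ($s = - 4 \left(2 + 2\right) = \left(-4\right) 4 = -16$)
$- 58 \left(s + 0\right)^{2} \cdot 81 = - 58 \left(-16 + 0\right)^{2} \cdot 81 = - 58 \left(-16\right)^{2} \cdot 81 = \left(-58\right) 256 \cdot 81 = \left(-14848\right) 81 = -1202688$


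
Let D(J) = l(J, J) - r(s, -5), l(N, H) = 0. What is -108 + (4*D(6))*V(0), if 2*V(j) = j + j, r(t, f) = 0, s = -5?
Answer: -108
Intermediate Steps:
V(j) = j (V(j) = (j + j)/2 = (2*j)/2 = j)
D(J) = 0 (D(J) = 0 - 1*0 = 0 + 0 = 0)
-108 + (4*D(6))*V(0) = -108 + (4*0)*0 = -108 + 0*0 = -108 + 0 = -108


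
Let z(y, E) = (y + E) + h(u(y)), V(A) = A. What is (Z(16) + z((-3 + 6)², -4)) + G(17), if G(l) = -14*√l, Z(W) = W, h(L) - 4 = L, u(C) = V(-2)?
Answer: 23 - 14*√17 ≈ -34.724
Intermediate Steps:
u(C) = -2
h(L) = 4 + L
z(y, E) = 2 + E + y (z(y, E) = (y + E) + (4 - 2) = (E + y) + 2 = 2 + E + y)
(Z(16) + z((-3 + 6)², -4)) + G(17) = (16 + (2 - 4 + (-3 + 6)²)) - 14*√17 = (16 + (2 - 4 + 3²)) - 14*√17 = (16 + (2 - 4 + 9)) - 14*√17 = (16 + 7) - 14*√17 = 23 - 14*√17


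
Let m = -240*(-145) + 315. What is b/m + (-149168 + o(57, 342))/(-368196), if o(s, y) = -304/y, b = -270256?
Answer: -70701834482/9696901905 ≈ -7.2912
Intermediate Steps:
m = 35115 (m = 34800 + 315 = 35115)
b/m + (-149168 + o(57, 342))/(-368196) = -270256/35115 + (-149168 - 304/342)/(-368196) = -270256*1/35115 + (-149168 - 304*1/342)*(-1/368196) = -270256/35115 + (-149168 - 8/9)*(-1/368196) = -270256/35115 - 1342520/9*(-1/368196) = -270256/35115 + 335630/828441 = -70701834482/9696901905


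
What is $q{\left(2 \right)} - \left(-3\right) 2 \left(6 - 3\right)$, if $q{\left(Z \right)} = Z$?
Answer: $20$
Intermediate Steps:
$q{\left(2 \right)} - \left(-3\right) 2 \left(6 - 3\right) = 2 - \left(-3\right) 2 \left(6 - 3\right) = 2 - - 6 \left(6 - 3\right) = 2 - \left(-6\right) 3 = 2 - -18 = 2 + 18 = 20$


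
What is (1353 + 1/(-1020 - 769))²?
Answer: 5858897706256/3200521 ≈ 1.8306e+6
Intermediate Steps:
(1353 + 1/(-1020 - 769))² = (1353 + 1/(-1789))² = (1353 - 1/1789)² = (2420516/1789)² = 5858897706256/3200521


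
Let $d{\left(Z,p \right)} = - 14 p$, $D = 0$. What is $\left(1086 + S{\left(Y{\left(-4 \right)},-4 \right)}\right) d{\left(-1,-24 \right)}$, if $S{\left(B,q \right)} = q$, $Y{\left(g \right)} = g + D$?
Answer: $363552$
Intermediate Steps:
$Y{\left(g \right)} = g$ ($Y{\left(g \right)} = g + 0 = g$)
$\left(1086 + S{\left(Y{\left(-4 \right)},-4 \right)}\right) d{\left(-1,-24 \right)} = \left(1086 - 4\right) \left(\left(-14\right) \left(-24\right)\right) = 1082 \cdot 336 = 363552$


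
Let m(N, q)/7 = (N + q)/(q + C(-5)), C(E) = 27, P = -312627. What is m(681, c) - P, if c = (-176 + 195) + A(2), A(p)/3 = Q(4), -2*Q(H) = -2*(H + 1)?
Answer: 19075252/61 ≈ 3.1271e+5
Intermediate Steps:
Q(H) = 1 + H (Q(H) = -(-1)*(H + 1) = -(-1)*(1 + H) = -(-2 - 2*H)/2 = 1 + H)
A(p) = 15 (A(p) = 3*(1 + 4) = 3*5 = 15)
c = 34 (c = (-176 + 195) + 15 = 19 + 15 = 34)
m(N, q) = 7*(N + q)/(27 + q) (m(N, q) = 7*((N + q)/(q + 27)) = 7*((N + q)/(27 + q)) = 7*(N + q)/(27 + q))
m(681, c) - P = 7*(681 + 34)/(27 + 34) - 1*(-312627) = 7*715/61 + 312627 = 7*(1/61)*715 + 312627 = 5005/61 + 312627 = 19075252/61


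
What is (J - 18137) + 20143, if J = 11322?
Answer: 13328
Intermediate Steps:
(J - 18137) + 20143 = (11322 - 18137) + 20143 = -6815 + 20143 = 13328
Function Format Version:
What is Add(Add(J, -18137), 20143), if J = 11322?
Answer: 13328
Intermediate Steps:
Add(Add(J, -18137), 20143) = Add(Add(11322, -18137), 20143) = Add(-6815, 20143) = 13328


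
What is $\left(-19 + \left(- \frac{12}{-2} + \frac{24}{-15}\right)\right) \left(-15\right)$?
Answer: $219$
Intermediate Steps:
$\left(-19 + \left(- \frac{12}{-2} + \frac{24}{-15}\right)\right) \left(-15\right) = \left(-19 + \left(\left(-12\right) \left(- \frac{1}{2}\right) + 24 \left(- \frac{1}{15}\right)\right)\right) \left(-15\right) = \left(-19 + \left(6 - \frac{8}{5}\right)\right) \left(-15\right) = \left(-19 + \frac{22}{5}\right) \left(-15\right) = \left(- \frac{73}{5}\right) \left(-15\right) = 219$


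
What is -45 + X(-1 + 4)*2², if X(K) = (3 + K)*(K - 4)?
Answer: -69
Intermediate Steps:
X(K) = (-4 + K)*(3 + K) (X(K) = (3 + K)*(-4 + K) = (-4 + K)*(3 + K))
-45 + X(-1 + 4)*2² = -45 + (-12 + (-1 + 4)² - (-1 + 4))*2² = -45 + (-12 + 3² - 1*3)*4 = -45 + (-12 + 9 - 3)*4 = -45 - 6*4 = -45 - 24 = -69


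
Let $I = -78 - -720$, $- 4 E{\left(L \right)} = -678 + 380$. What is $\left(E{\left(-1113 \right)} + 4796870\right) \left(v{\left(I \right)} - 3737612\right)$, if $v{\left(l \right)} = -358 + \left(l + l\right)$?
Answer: $-17924675355927$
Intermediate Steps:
$E{\left(L \right)} = \frac{149}{2}$ ($E{\left(L \right)} = - \frac{-678 + 380}{4} = \left(- \frac{1}{4}\right) \left(-298\right) = \frac{149}{2}$)
$I = 642$ ($I = -78 + 720 = 642$)
$v{\left(l \right)} = -358 + 2 l$
$\left(E{\left(-1113 \right)} + 4796870\right) \left(v{\left(I \right)} - 3737612\right) = \left(\frac{149}{2} + 4796870\right) \left(\left(-358 + 2 \cdot 642\right) - 3737612\right) = \frac{9593889 \left(\left(-358 + 1284\right) - 3737612\right)}{2} = \frac{9593889 \left(926 - 3737612\right)}{2} = \frac{9593889}{2} \left(-3736686\right) = -17924675355927$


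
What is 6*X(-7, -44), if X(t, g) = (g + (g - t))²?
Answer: 39366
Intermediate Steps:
X(t, g) = (-t + 2*g)²
6*X(-7, -44) = 6*(-1*(-7) + 2*(-44))² = 6*(7 - 88)² = 6*(-81)² = 6*6561 = 39366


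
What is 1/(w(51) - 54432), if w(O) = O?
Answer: -1/54381 ≈ -1.8389e-5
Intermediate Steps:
1/(w(51) - 54432) = 1/(51 - 54432) = 1/(-54381) = -1/54381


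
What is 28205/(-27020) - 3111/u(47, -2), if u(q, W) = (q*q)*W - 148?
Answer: -1490827/4112444 ≈ -0.36252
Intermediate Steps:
u(q, W) = -148 + W*q² (u(q, W) = q²*W - 148 = W*q² - 148 = -148 + W*q²)
28205/(-27020) - 3111/u(47, -2) = 28205/(-27020) - 3111/(-148 - 2*47²) = 28205*(-1/27020) - 3111/(-148 - 2*2209) = -5641/5404 - 3111/(-148 - 4418) = -5641/5404 - 3111/(-4566) = -5641/5404 - 3111*(-1/4566) = -5641/5404 + 1037/1522 = -1490827/4112444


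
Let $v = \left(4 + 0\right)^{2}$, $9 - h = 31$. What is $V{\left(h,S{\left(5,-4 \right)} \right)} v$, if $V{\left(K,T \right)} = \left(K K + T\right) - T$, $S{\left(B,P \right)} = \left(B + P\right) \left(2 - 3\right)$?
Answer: $7744$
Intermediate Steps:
$S{\left(B,P \right)} = - B - P$ ($S{\left(B,P \right)} = \left(B + P\right) \left(-1\right) = - B - P$)
$h = -22$ ($h = 9 - 31 = -22$)
$V{\left(K,T \right)} = K^{2}$ ($V{\left(K,T \right)} = \left(K^{2} + T\right) - T = \left(T + K^{2}\right) - T = K^{2}$)
$v = 16$ ($v = 4^{2} = 16$)
$V{\left(h,S{\left(5,-4 \right)} \right)} v = \left(-22\right)^{2} \cdot 16 = 484 \cdot 16 = 7744$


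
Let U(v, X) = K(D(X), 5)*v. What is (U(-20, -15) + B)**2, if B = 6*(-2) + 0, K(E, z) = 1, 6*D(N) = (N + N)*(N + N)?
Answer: 1024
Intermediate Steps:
D(N) = 2*N**2/3 (D(N) = ((N + N)*(N + N))/6 = ((2*N)*(2*N))/6 = (4*N**2)/6 = 2*N**2/3)
U(v, X) = v (U(v, X) = 1*v = v)
B = -12 (B = -12 + 0 = -12)
(U(-20, -15) + B)**2 = (-20 - 12)**2 = (-32)**2 = 1024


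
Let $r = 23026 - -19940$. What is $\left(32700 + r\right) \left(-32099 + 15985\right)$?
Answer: $-1219281924$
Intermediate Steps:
$r = 42966$ ($r = 23026 + 19940 = 42966$)
$\left(32700 + r\right) \left(-32099 + 15985\right) = \left(32700 + 42966\right) \left(-32099 + 15985\right) = 75666 \left(-16114\right) = -1219281924$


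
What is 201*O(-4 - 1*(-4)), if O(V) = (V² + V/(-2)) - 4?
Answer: -804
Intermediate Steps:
O(V) = -4 + V² - V/2 (O(V) = (V² - V/2) - 4 = -4 + V² - V/2)
201*O(-4 - 1*(-4)) = 201*(-4 + (-4 - 1*(-4))² - (-4 - 1*(-4))/2) = 201*(-4 + (-4 + 4)² - (-4 + 4)/2) = 201*(-4 + 0² - ½*0) = 201*(-4 + 0 + 0) = 201*(-4) = -804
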